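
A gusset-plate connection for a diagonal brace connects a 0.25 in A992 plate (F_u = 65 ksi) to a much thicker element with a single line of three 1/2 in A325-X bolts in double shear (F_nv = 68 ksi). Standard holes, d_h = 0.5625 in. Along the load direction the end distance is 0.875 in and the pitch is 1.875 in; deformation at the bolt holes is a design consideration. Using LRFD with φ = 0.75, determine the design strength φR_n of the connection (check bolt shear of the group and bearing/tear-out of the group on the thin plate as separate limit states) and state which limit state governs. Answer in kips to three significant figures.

37.9 kips (bearing governs)

Bolt shear: A_b = π·0.5²/4 = 0.1963 in²; R_n = 68 × 0.1963 × 3 × 2 = 80.11 kips → 0.75 × 80.11 = 60.1 kips.
Bearing (1.2 l_c t F_u ≤ 2.4 d t F_u): upper limit = 2.4·0.5·0.25·65 = 19.5 kips.
  Edge l_c = 0.875 − 0.5625/2 = 0.5938 → r_n = 11.58 kips; interior l_c = 1.875 − 0.5625 = 1.312 → r_n = 19.5 kips.
  R_n,bearing = 1·11.58 + 2·19.5 = 50.58 kips → 0.75 × 50.58 = 37.9 kips.
Bearing governs: 37.9 kips.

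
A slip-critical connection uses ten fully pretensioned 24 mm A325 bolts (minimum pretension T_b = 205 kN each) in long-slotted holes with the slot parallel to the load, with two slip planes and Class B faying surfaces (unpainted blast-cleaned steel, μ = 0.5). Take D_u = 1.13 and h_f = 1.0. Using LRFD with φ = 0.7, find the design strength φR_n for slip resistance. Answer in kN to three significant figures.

R_n = μ · D_u · h_f · T_b · n_s · n_b = 0.5 × 1.13 × 1.0 × 205 × 2 × 10 = 2316 kN.
Design strength φR_n = 0.7 × 2316 = 1620 kN.

1620 kN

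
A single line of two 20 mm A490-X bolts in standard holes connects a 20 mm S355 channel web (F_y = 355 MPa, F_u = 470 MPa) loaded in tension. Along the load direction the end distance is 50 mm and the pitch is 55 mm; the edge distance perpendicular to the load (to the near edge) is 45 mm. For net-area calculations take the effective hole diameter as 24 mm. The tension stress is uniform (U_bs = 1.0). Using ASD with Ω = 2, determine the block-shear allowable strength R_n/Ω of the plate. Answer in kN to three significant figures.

Shear plane L_v = 50 + 1·55 = 105 mm; A_gv = 105 × 20 = 2100 mm².
A_nv = (105 − 1.5·24) × 20 = 1380 mm².
A_nt = (45 − 0.5·24) × 20 = 660 mm².
0.6 F_u A_nv = 389.2 kN; 0.6 F_y A_gv = 447.3 kN → shear rupture governs the shear term.
R_n = 389.2 + 1.0 × 470 × 660 / 1000 = 699.4 kN.
Allowable strength R_n/Ω = 699.4 / 2 = 350 kN.

350 kN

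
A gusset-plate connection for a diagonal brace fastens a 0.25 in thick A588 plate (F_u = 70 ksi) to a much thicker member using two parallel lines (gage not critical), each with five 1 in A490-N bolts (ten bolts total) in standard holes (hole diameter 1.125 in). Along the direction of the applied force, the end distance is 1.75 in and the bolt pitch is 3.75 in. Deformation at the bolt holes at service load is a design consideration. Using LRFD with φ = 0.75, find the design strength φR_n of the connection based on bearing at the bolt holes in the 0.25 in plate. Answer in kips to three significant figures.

289 kips

Per bolt r_n = 1.2 l_c t F_u ≤ 2.4 d t F_u; upper limit = 2.4 × 1 × 0.25 × 70 = 42 kips.
Edge bolt: l_c = 1.75 − 1.125/2 = 1.188 in → 1.2 × 1.188 × 0.25 × 70 = 24.94 → r_n = 24.94 kips.
Interior bolts: l_c = 3.75 − 1.125 = 2.625 in → 1.2 × 2.625 × 0.25 × 70 = 55.12 → r_n = 42 kips.
R_n = 2 × 24.94 + 8 × 42 = 385.9 kips.
Design strength φR_n = 0.75 × 385.9 = 289 kips.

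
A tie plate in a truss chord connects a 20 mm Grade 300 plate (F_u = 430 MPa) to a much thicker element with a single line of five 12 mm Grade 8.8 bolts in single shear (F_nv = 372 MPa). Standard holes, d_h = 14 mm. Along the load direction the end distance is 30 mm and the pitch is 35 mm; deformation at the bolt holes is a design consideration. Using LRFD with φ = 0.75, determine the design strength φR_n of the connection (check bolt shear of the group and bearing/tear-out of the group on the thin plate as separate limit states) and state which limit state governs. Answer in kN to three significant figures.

158 kN (bolt shear governs)

Bolt shear: A_b = π·12²/4 = 113.1 mm²; R_n = 372 × 113.1 × 5 × 1 / 1000 = 210.4 kN → 0.75 × 210.4 = 158 kN.
Bearing (1.2 l_c t F_u ≤ 2.4 d t F_u): upper limit = 2.4·12·20·430 / 1000 = 247.7 kN.
  Edge l_c = 30 − 14/2 = 23 → r_n = 237.4 kN; interior l_c = 35 − 14 = 21 → r_n = 216.7 kN.
  R_n,bearing = 1·237.4 + 4·216.7 = 1104 kN → 0.75 × 1104 = 828 kN.
Bolt shear governs: 158 kN.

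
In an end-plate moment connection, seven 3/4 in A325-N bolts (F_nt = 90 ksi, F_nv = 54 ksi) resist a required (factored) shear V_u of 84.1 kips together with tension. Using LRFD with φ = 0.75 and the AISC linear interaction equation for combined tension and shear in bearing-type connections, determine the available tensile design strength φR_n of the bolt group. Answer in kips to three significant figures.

A_b = π·0.75²/4 = 0.4418 in²; f_rv = 84.1 / (7 × 0.4418) = 27.19 ksi.
F'_nt = 1.3 F_nt − (F_nt / φF_nv) f_rv = 1.3·90 − (90/(0.75·54))·27.19 = 56.57 ksi, capped at F_nt → F'_nt = 56.57 ksi.
R_n = F'_nt · A_b · n = 56.57 × 0.4418 × 7 = 174.9 kips.
Design strength φR_n = 0.75 × 174.9 = 131 kips.

131 kips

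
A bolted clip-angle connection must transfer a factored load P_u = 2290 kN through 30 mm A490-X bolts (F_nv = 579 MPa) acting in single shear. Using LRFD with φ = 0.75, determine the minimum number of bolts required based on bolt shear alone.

8 bolts

A_b = π·30²/4 = 706.9 mm².
Per-bolt design strength φR_n = 0.75 × 579 × 706.9 × 1 / 1000 = 307 kN.
n ≥ 2290 / 307 = 7.46 → use 8 bolts.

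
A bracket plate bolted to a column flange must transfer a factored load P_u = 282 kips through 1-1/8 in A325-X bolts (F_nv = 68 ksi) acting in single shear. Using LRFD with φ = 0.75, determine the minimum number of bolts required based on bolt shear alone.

A_b = π·1.125²/4 = 0.994 in².
Per-bolt design strength φR_n = 0.75 × 68 × 0.994 × 1 = 50.69 kips.
n ≥ 282 / 50.69 = 5.563 → use 6 bolts.

6 bolts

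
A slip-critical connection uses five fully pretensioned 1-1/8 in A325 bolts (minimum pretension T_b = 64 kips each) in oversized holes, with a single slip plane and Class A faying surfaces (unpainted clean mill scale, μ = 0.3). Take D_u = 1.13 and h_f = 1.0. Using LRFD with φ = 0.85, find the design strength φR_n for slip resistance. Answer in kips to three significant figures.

R_n = μ · D_u · h_f · T_b · n_s · n_b = 0.3 × 1.13 × 1.0 × 64 × 1 × 5 = 108.5 kips.
Design strength φR_n = 0.85 × 108.5 = 92.2 kips.

92.2 kips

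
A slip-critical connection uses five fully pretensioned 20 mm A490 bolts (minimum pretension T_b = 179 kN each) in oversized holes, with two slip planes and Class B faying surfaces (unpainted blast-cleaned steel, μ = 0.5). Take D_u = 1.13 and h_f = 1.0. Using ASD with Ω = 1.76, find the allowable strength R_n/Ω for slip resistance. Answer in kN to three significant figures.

R_n = μ · D_u · h_f · T_b · n_s · n_b = 0.5 × 1.13 × 1.0 × 179 × 2 × 5 = 1011 kN.
Allowable strength R_n/Ω = 1011 / 1.76 = 575 kN.

575 kN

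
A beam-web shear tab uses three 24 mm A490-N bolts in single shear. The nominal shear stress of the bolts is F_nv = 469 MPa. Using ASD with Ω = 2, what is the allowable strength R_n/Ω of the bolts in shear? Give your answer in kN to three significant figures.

318 kN

A_b = π × 24² / 4 = 452.4 mm².
R_n = F_nv · A_b · n · n_s = 469 × 452.4 × 3 × 1 / 1000 = 636.5 kN.
Allowable strength R_n/Ω = 636.5 / 2 = 318 kN.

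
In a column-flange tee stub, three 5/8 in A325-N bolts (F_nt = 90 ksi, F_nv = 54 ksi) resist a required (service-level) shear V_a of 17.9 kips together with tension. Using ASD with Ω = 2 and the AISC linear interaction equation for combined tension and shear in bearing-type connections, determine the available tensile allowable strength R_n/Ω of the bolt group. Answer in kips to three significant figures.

24 kips

A_b = π·0.625²/4 = 0.3068 in²; f_rv = 17.9 / (3 × 0.3068) = 19.45 ksi.
F'_nt = 1.3 F_nt − (Ω F_nt / F_nv) f_rv = 1.3·90 − (2·90/54)·19.45 = 52.17 ksi, capped at F_nt → F'_nt = 52.17 ksi.
R_n = F'_nt · A_b · n = 52.17 × 0.3068 × 3 = 48.02 kips.
Allowable strength R_n/Ω = 48.02 / 2 = 24 kips.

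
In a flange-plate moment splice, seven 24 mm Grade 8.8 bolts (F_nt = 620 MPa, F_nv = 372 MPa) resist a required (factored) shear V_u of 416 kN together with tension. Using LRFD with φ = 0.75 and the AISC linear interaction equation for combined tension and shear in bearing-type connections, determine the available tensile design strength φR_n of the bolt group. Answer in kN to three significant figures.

1220 kN

A_b = π·24²/4 = 452.4 mm²; f_rv = 416 × 1000 / (7 × 452.4) = 131.4 MPa.
F'_nt = 1.3 F_nt − (F_nt / φF_nv) f_rv = 1.3·620 − (620/(0.75·372))·131.4 = 514.1 MPa, capped at F_nt → F'_nt = 514.1 MPa.
R_n = F'_nt · A_b · n = 514.1 × 452.4 × 7 / 1000 = 1628 kN.
Design strength φR_n = 0.75 × 1628 = 1220 kN.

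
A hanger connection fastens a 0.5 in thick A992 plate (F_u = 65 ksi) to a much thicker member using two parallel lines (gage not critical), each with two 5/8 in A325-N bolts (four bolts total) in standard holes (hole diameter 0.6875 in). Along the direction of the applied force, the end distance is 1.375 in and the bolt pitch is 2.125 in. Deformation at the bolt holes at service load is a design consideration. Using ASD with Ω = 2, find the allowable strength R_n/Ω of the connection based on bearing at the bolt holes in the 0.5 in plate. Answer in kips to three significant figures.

89 kips

Per bolt r_n = 1.2 l_c t F_u ≤ 2.4 d t F_u; upper limit = 2.4 × 0.625 × 0.5 × 65 = 48.75 kips.
Edge bolt: l_c = 1.375 − 0.6875/2 = 1.031 in → 1.2 × 1.031 × 0.5 × 65 = 40.22 → r_n = 40.22 kips.
Interior bolts: l_c = 2.125 − 0.6875 = 1.438 in → 1.2 × 1.438 × 0.5 × 65 = 56.06 → r_n = 48.75 kips.
R_n = 2 × 40.22 + 2 × 48.75 = 177.9 kips.
Allowable strength R_n/Ω = 177.9 / 2 = 89 kips.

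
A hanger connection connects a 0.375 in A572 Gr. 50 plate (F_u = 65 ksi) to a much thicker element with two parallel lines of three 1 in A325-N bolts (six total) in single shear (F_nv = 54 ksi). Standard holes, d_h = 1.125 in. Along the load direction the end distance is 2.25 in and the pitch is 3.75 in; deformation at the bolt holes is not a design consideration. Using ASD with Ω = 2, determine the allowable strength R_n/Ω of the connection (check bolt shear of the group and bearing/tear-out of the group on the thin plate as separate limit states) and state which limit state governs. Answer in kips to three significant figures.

Bolt shear: A_b = π·1²/4 = 0.7854 in²; R_n = 54 × 0.7854 × 6 × 1 = 254.5 kips → 254.5 / 2 = 127 kips.
Bearing (1.5 l_c t F_u ≤ 3.0 d t F_u): upper limit = 3.0·1·0.375·65 = 73.12 kips.
  Edge l_c = 2.25 − 1.125/2 = 1.688 → r_n = 61.7 kips; interior l_c = 3.75 − 1.125 = 2.625 → r_n = 73.12 kips.
  R_n,bearing = 2·61.7 + 4·73.12 = 415.9 kips → 415.9 / 2 = 208 kips.
Bolt shear governs: 127 kips.

127 kips (bolt shear governs)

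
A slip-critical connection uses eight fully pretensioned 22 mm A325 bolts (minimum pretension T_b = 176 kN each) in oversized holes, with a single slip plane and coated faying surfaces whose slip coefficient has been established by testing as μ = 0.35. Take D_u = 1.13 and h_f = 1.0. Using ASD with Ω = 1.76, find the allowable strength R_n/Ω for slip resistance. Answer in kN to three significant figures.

R_n = μ · D_u · h_f · T_b · n_s · n_b = 0.35 × 1.13 × 1.0 × 176 × 1 × 8 = 556.9 kN.
Allowable strength R_n/Ω = 556.9 / 1.76 = 316 kN.

316 kN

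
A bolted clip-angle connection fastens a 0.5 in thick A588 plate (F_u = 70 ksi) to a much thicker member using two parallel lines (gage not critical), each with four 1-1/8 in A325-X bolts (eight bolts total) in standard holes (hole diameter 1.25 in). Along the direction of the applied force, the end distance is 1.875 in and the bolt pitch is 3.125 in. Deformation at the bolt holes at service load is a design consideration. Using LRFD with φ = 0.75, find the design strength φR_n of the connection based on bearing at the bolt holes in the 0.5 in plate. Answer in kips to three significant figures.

433 kips

Per bolt r_n = 1.2 l_c t F_u ≤ 2.4 d t F_u; upper limit = 2.4 × 1.125 × 0.5 × 70 = 94.5 kips.
Edge bolt: l_c = 1.875 − 1.25/2 = 1.25 in → 1.2 × 1.25 × 0.5 × 70 = 52.5 → r_n = 52.5 kips.
Interior bolts: l_c = 3.125 − 1.25 = 1.875 in → 1.2 × 1.875 × 0.5 × 70 = 78.75 → r_n = 78.75 kips.
R_n = 2 × 52.5 + 6 × 78.75 = 577.5 kips.
Design strength φR_n = 0.75 × 577.5 = 433 kips.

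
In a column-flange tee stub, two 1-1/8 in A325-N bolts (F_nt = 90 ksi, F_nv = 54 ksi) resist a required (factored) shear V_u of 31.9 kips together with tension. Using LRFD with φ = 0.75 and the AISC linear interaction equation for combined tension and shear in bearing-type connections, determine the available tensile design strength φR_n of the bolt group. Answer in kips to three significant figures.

A_b = π·1.125²/4 = 0.994 in²; f_rv = 31.9 / (2 × 0.994) = 16.05 ksi.
F'_nt = 1.3 F_nt − (F_nt / φF_nv) f_rv = 1.3·90 − (90/(0.75·54))·16.05 = 81.34 ksi, capped at F_nt → F'_nt = 81.34 ksi.
R_n = F'_nt · A_b · n = 81.34 × 0.994 × 2 = 161.7 kips.
Design strength φR_n = 0.75 × 161.7 = 121 kips.

121 kips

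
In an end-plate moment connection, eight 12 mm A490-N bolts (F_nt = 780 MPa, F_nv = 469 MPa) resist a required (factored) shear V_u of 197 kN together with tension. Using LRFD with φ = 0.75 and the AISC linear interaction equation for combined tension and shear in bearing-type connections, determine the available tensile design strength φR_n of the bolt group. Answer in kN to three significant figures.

360 kN

A_b = π·12²/4 = 113.1 mm²; f_rv = 197 × 1000 / (8 × 113.1) = 217.7 MPa.
F'_nt = 1.3 F_nt − (F_nt / φF_nv) f_rv = 1.3·780 − (780/(0.75·469))·217.7 = 531.2 MPa, capped at F_nt → F'_nt = 531.2 MPa.
R_n = F'_nt · A_b · n = 531.2 × 113.1 × 8 / 1000 = 480.6 kN.
Design strength φR_n = 0.75 × 480.6 = 360 kN.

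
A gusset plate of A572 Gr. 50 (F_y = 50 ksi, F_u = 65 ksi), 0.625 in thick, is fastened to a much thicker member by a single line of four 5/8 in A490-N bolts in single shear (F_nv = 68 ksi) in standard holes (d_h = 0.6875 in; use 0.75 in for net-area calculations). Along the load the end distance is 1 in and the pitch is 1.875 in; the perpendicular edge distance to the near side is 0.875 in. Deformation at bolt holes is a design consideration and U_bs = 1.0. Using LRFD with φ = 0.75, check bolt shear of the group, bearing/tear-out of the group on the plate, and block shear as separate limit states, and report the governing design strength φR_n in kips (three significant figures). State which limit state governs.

62.6 kips (bolt shear governs)

Bolt shear: A_b = π·0.625²/4 = 0.3068 in²; R_n = 68 × 0.3068 × 4 × 1 = 83.45 kips → 0.75 × 83.45 = 62.6 kips.
Bearing: edge l_c = 0.6562, r_n = 31.99 kips; interior l_c = 1.188, r_n = 57.89 kips; R_n = 31.99 + 3·57.89 = 205.7 kips → 154 kips.
Block shear: A_gv = 4.141, A_nv = 2.5, A_nt = 0.3125 in²; R_n = min(0.6F_uA_nv, 0.6F_yA_gv) + U_bs·F_u·A_nt = 117.8 kips → 88.4 kips.
Bolt shear governs: 62.6 kips.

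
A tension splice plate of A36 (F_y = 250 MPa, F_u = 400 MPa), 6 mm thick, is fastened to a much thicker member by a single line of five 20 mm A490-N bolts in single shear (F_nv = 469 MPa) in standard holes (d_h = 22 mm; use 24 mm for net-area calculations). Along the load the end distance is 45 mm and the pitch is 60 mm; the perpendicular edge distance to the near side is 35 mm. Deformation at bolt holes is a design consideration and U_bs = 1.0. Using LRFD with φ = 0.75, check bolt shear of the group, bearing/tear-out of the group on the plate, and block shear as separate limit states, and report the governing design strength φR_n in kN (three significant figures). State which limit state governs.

Bolt shear: A_b = π·20²/4 = 314.2 mm²; R_n = 469 × 314.2 × 5 × 1 / 1000 = 736.7 kN → 0.75 × 736.7 = 553 kN.
Bearing: edge l_c = 34, r_n = 97.92 kN; interior l_c = 38, r_n = 109.4 kN; R_n = 97.92 + 4·109.4 = 535.7 kN → 402 kN.
Block shear: A_gv = 1710, A_nv = 1062, A_nt = 138 mm²; R_n = min(0.6F_uA_nv, 0.6F_yA_gv) + U_bs·F_u·A_nt = 310.1 kN → 233 kN.
Block shear governs: 233 kN.

233 kN (block shear governs)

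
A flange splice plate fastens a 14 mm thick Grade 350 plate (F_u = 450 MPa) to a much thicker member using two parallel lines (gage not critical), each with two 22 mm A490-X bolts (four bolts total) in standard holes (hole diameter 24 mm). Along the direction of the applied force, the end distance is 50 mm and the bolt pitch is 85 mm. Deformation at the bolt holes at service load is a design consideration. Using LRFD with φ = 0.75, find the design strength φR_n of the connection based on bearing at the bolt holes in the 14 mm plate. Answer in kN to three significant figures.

930 kN

Per bolt r_n = 1.2 l_c t F_u ≤ 2.4 d t F_u; upper limit = 2.4 × 22 × 14 × 450 / 1000 = 332.6 kN.
Edge bolt: l_c = 50 − 24/2 = 38 mm → 1.2 × 38 × 14 × 450 / 1000 = 287.3 → r_n = 287.3 kN.
Interior bolts: l_c = 85 − 24 = 61 mm → 1.2 × 61 × 14 × 450 / 1000 = 461.2 → r_n = 332.6 kN.
R_n = 2 × 287.3 + 2 × 332.6 = 1240 kN.
Design strength φR_n = 0.75 × 1240 = 930 kN.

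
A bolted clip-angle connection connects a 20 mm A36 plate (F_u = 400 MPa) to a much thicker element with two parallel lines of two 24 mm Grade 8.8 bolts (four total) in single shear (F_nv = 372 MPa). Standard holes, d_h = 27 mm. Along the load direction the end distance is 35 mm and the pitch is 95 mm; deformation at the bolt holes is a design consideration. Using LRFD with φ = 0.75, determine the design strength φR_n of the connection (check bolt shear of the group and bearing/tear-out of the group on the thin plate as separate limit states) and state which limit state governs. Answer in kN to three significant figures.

Bolt shear: A_b = π·24²/4 = 452.4 mm²; R_n = 372 × 452.4 × 4 × 1 / 1000 = 673.2 kN → 0.75 × 673.2 = 505 kN.
Bearing (1.2 l_c t F_u ≤ 2.4 d t F_u): upper limit = 2.4·24·20·400 / 1000 = 460.8 kN.
  Edge l_c = 35 − 27/2 = 21.5 → r_n = 206.4 kN; interior l_c = 95 − 27 = 68 → r_n = 460.8 kN.
  R_n,bearing = 2·206.4 + 2·460.8 = 1334 kN → 0.75 × 1334 = 1000 kN.
Bolt shear governs: 505 kN.

505 kN (bolt shear governs)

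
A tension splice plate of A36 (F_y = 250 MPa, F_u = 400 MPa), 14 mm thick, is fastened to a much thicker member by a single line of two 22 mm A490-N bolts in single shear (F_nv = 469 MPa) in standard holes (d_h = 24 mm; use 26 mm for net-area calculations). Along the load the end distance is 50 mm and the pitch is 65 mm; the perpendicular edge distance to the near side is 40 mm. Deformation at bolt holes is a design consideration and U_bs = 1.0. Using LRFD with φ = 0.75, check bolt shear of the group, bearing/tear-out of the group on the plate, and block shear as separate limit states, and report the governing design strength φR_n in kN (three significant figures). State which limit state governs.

267 kN (bolt shear governs)

Bolt shear: A_b = π·22²/4 = 380.1 mm²; R_n = 469 × 380.1 × 2 × 1 / 1000 = 356.6 kN → 0.75 × 356.6 = 267 kN.
Bearing: edge l_c = 38, r_n = 255.4 kN; interior l_c = 41, r_n = 275.5 kN; R_n = 255.4 + 1·275.5 = 530.9 kN → 398 kN.
Block shear: A_gv = 1610, A_nv = 1064, A_nt = 378 mm²; R_n = min(0.6F_uA_nv, 0.6F_yA_gv) + U_bs·F_u·A_nt = 392.7 kN → 295 kN.
Bolt shear governs: 267 kN.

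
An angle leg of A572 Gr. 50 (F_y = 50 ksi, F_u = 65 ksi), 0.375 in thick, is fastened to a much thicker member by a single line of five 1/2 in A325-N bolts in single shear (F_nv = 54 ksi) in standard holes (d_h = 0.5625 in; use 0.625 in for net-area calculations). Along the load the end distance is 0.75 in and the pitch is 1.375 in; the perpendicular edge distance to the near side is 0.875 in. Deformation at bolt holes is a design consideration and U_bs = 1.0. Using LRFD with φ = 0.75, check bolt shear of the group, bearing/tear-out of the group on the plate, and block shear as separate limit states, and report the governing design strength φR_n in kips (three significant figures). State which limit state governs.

39.8 kips (bolt shear governs)

Bolt shear: A_b = π·0.5²/4 = 0.1963 in²; R_n = 54 × 0.1963 × 5 × 1 = 53.01 kips → 0.75 × 53.01 = 39.8 kips.
Bearing: edge l_c = 0.4688, r_n = 13.71 kips; interior l_c = 0.8125, r_n = 23.77 kips; R_n = 13.71 + 4·23.77 = 108.8 kips → 81.6 kips.
Block shear: A_gv = 2.344, A_nv = 1.289, A_nt = 0.2109 in²; R_n = min(0.6F_uA_nv, 0.6F_yA_gv) + U_bs·F_u·A_nt = 63.98 kips → 48 kips.
Bolt shear governs: 39.8 kips.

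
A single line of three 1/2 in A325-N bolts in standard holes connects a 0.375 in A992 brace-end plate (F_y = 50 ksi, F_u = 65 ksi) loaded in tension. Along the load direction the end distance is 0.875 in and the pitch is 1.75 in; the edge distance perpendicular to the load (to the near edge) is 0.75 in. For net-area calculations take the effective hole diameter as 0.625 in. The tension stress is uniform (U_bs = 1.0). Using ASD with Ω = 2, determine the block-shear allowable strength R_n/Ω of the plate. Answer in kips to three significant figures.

25.9 kips

Shear plane L_v = 0.875 + 2·1.75 = 4.375 in; A_gv = 4.375 × 0.375 = 1.641 in².
A_nv = (4.375 − 2.5·0.625) × 0.375 = 1.055 in².
A_nt = (0.75 − 0.5·0.625) × 0.375 = 0.1641 in².
0.6 F_u A_nv = 41.13 kips; 0.6 F_y A_gv = 49.22 kips → shear rupture governs the shear term.
R_n = 41.13 + 1.0 × 65 × 0.1641 = 51.8 kips.
Allowable strength R_n/Ω = 51.8 / 2 = 25.9 kips.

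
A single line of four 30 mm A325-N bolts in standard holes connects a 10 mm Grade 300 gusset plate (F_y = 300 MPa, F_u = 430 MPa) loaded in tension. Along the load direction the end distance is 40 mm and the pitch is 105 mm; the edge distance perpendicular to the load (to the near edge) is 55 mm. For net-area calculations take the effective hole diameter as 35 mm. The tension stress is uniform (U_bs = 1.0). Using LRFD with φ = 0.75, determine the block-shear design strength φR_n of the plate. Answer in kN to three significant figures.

Shear plane L_v = 40 + 3·105 = 355 mm; A_gv = 355 × 10 = 3550 mm².
A_nv = (355 − 3.5·35) × 10 = 2325 mm².
A_nt = (55 − 0.5·35) × 10 = 375 mm².
0.6 F_u A_nv = 599.9 kN; 0.6 F_y A_gv = 639 kN → shear rupture governs the shear term.
R_n = 599.9 + 1.0 × 430 × 375 / 1000 = 761.1 kN.
Design strength φR_n = 0.75 × 761.1 = 571 kN.

571 kN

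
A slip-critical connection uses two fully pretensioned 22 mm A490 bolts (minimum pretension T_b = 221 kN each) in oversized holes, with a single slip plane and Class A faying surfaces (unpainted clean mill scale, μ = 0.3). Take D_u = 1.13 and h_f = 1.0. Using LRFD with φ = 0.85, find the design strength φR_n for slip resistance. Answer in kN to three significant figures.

R_n = μ · D_u · h_f · T_b · n_s · n_b = 0.3 × 1.13 × 1.0 × 221 × 1 × 2 = 149.8 kN.
Design strength φR_n = 0.85 × 149.8 = 127 kN.

127 kN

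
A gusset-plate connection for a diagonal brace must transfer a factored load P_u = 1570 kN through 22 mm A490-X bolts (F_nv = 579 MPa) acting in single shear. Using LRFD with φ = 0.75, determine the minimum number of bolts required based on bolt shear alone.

10 bolts

A_b = π·22²/4 = 380.1 mm².
Per-bolt design strength φR_n = 0.75 × 579 × 380.1 × 1 / 1000 = 165.1 kN.
n ≥ 1570 / 165.1 = 9.511 → use 10 bolts.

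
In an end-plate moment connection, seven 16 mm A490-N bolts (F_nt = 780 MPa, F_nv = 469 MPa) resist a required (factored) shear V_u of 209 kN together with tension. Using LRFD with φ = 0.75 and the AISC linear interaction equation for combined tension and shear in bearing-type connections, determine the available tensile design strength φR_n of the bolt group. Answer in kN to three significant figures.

A_b = π·16²/4 = 201.1 mm²; f_rv = 209 × 1000 / (7 × 201.1) = 148.5 MPa.
F'_nt = 1.3 F_nt − (F_nt / φF_nv) f_rv = 1.3·780 − (780/(0.75·469))·148.5 = 684.7 MPa, capped at F_nt → F'_nt = 684.7 MPa.
R_n = F'_nt · A_b · n = 684.7 × 201.1 × 7 / 1000 = 963.7 kN.
Design strength φR_n = 0.75 × 963.7 = 723 kN.

723 kN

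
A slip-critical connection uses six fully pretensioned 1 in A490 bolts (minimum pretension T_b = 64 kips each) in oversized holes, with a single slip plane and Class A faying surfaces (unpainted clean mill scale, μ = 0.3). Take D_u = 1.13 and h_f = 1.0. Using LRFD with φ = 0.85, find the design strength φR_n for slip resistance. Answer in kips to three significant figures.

R_n = μ · D_u · h_f · T_b · n_s · n_b = 0.3 × 1.13 × 1.0 × 64 × 1 × 6 = 130.2 kips.
Design strength φR_n = 0.85 × 130.2 = 111 kips.

111 kips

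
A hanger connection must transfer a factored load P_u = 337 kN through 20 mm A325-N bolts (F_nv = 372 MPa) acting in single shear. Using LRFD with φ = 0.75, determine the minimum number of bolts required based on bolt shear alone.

4 bolts

A_b = π·20²/4 = 314.2 mm².
Per-bolt design strength φR_n = 0.75 × 372 × 314.2 × 1 / 1000 = 87.65 kN.
n ≥ 337 / 87.65 = 3.845 → use 4 bolts.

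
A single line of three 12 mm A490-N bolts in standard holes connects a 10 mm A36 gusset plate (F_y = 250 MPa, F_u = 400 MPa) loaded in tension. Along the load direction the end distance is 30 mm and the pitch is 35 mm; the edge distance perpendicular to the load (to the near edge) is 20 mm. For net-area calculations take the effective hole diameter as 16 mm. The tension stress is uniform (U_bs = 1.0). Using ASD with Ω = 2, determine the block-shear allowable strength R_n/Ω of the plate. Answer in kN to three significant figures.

Shear plane L_v = 30 + 2·35 = 100 mm; A_gv = 100 × 10 = 1000 mm².
A_nv = (100 − 2.5·16) × 10 = 600 mm².
A_nt = (20 − 0.5·16) × 10 = 120 mm².
0.6 F_u A_nv = 144 kN; 0.6 F_y A_gv = 150 kN → shear rupture governs the shear term.
R_n = 144 + 1.0 × 400 × 120 / 1000 = 192 kN.
Allowable strength R_n/Ω = 192 / 2 = 96 kN.

96 kN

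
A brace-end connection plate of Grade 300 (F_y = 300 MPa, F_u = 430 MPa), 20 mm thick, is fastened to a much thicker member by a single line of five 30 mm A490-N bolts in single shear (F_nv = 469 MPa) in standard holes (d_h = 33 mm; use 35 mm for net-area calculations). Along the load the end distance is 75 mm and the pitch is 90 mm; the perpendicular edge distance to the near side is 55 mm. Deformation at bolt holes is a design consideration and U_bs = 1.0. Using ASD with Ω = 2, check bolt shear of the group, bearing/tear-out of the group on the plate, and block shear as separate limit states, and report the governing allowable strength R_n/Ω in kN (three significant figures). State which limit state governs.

829 kN (bolt shear governs)

Bolt shear: A_b = π·30²/4 = 706.9 mm²; R_n = 469 × 706.9 × 5 × 1 / 1000 = 1658 kN → 1658 / 2 = 829 kN.
Bearing: edge l_c = 58.5, r_n = 603.7 kN; interior l_c = 57, r_n = 588.2 kN; R_n = 603.7 + 4·588.2 = 2957 kN → 1480 kN.
Block shear: A_gv = 8700, A_nv = 5550, A_nt = 750 mm²; R_n = min(0.6F_uA_nv, 0.6F_yA_gv) + U_bs·F_u·A_nt = 1754 kN → 877 kN.
Bolt shear governs: 829 kN.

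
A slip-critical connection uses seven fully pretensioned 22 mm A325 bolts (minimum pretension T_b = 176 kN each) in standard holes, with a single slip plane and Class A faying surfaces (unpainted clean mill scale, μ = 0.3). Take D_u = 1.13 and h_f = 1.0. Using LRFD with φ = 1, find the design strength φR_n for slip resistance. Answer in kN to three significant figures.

R_n = μ · D_u · h_f · T_b · n_s · n_b = 0.3 × 1.13 × 1.0 × 176 × 1 × 7 = 417.6 kN.
Design strength φR_n = 1 × 417.6 = 418 kN.

418 kN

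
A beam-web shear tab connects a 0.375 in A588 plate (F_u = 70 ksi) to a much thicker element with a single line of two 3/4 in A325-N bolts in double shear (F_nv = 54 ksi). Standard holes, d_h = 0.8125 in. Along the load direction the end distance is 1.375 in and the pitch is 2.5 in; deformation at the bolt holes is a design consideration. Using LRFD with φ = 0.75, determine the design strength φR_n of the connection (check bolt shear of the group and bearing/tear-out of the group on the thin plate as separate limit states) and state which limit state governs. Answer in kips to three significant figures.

58.3 kips (bearing governs)

Bolt shear: A_b = π·0.75²/4 = 0.4418 in²; R_n = 54 × 0.4418 × 2 × 2 = 95.43 kips → 0.75 × 95.43 = 71.6 kips.
Bearing (1.2 l_c t F_u ≤ 2.4 d t F_u): upper limit = 2.4·0.75·0.375·70 = 47.25 kips.
  Edge l_c = 1.375 − 0.8125/2 = 0.9688 → r_n = 30.52 kips; interior l_c = 2.5 − 0.8125 = 1.688 → r_n = 47.25 kips.
  R_n,bearing = 1·30.52 + 1·47.25 = 77.77 kips → 0.75 × 77.77 = 58.3 kips.
Bearing governs: 58.3 kips.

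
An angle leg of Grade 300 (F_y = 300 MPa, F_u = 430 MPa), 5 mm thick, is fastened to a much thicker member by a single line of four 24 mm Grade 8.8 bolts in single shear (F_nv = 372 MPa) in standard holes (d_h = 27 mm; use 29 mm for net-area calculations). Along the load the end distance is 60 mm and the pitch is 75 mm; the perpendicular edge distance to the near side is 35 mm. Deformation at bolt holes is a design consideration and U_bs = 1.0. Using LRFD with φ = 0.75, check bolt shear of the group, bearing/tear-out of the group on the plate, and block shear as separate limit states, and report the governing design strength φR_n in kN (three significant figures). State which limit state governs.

Bolt shear: A_b = π·24²/4 = 452.4 mm²; R_n = 372 × 452.4 × 4 × 1 / 1000 = 673.2 kN → 0.75 × 673.2 = 505 kN.
Bearing: edge l_c = 46.5, r_n = 120 kN; interior l_c = 48, r_n = 123.8 kN; R_n = 120 + 3·123.8 = 491.5 kN → 369 kN.
Block shear: A_gv = 1425, A_nv = 917.5, A_nt = 102.5 mm²; R_n = min(0.6F_uA_nv, 0.6F_yA_gv) + U_bs·F_u·A_nt = 280.8 kN → 211 kN.
Block shear governs: 211 kN.

211 kN (block shear governs)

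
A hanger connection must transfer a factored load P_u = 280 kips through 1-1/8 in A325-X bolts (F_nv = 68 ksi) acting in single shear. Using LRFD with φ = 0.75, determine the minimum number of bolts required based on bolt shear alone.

6 bolts

A_b = π·1.125²/4 = 0.994 in².
Per-bolt design strength φR_n = 0.75 × 68 × 0.994 × 1 = 50.69 kips.
n ≥ 280 / 50.69 = 5.523 → use 6 bolts.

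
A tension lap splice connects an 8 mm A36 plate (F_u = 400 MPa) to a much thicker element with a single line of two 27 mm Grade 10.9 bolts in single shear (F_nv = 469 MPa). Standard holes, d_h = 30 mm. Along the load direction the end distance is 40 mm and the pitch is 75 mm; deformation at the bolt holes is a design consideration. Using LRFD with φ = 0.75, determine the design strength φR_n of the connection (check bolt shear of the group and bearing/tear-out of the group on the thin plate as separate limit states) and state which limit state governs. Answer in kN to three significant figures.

Bolt shear: A_b = π·27²/4 = 572.6 mm²; R_n = 469 × 572.6 × 2 × 1 / 1000 = 537.1 kN → 0.75 × 537.1 = 403 kN.
Bearing (1.2 l_c t F_u ≤ 2.4 d t F_u): upper limit = 2.4·27·8·400 / 1000 = 207.4 kN.
  Edge l_c = 40 − 30/2 = 25 → r_n = 96 kN; interior l_c = 75 − 30 = 45 → r_n = 172.8 kN.
  R_n,bearing = 1·96 + 1·172.8 = 268.8 kN → 0.75 × 268.8 = 202 kN.
Bearing governs: 202 kN.

202 kN (bearing governs)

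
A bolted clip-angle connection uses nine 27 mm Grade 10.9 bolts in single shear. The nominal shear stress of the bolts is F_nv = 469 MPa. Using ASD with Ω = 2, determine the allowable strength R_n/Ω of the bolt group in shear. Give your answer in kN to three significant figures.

1210 kN

A_b = π × 27² / 4 = 572.6 mm².
R_n = F_nv · A_b · n · n_s = 469 × 572.6 × 9 × 1 / 1000 = 2417 kN.
Allowable strength R_n/Ω = 2417 / 2 = 1210 kN.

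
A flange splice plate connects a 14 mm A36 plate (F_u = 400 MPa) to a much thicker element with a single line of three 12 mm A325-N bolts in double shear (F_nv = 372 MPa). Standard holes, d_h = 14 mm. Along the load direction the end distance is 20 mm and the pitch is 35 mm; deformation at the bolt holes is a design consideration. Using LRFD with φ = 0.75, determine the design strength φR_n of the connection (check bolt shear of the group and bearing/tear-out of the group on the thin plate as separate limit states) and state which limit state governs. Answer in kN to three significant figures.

189 kN (bolt shear governs)

Bolt shear: A_b = π·12²/4 = 113.1 mm²; R_n = 372 × 113.1 × 3 × 2 / 1000 = 252.4 kN → 0.75 × 252.4 = 189 kN.
Bearing (1.2 l_c t F_u ≤ 2.4 d t F_u): upper limit = 2.4·12·14·400 / 1000 = 161.3 kN.
  Edge l_c = 20 − 14/2 = 13 → r_n = 87.36 kN; interior l_c = 35 − 14 = 21 → r_n = 141.1 kN.
  R_n,bearing = 1·87.36 + 2·141.1 = 369.6 kN → 0.75 × 369.6 = 277 kN.
Bolt shear governs: 189 kN.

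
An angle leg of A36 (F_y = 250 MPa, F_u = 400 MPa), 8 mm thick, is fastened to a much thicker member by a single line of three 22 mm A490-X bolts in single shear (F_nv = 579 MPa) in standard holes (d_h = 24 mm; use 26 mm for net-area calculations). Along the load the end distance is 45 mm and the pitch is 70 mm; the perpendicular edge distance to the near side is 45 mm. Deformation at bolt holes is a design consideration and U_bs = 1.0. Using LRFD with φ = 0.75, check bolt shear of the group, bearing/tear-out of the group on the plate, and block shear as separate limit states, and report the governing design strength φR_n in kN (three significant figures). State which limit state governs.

Bolt shear: A_b = π·22²/4 = 380.1 mm²; R_n = 579 × 380.1 × 3 × 1 / 1000 = 660.3 kN → 0.75 × 660.3 = 495 kN.
Bearing: edge l_c = 33, r_n = 126.7 kN; interior l_c = 46, r_n = 169 kN; R_n = 126.7 + 2·169 = 464.6 kN → 348 kN.
Block shear: A_gv = 1480, A_nv = 960, A_nt = 256 mm²; R_n = min(0.6F_uA_nv, 0.6F_yA_gv) + U_bs·F_u·A_nt = 324.4 kN → 243 kN.
Block shear governs: 243 kN.

243 kN (block shear governs)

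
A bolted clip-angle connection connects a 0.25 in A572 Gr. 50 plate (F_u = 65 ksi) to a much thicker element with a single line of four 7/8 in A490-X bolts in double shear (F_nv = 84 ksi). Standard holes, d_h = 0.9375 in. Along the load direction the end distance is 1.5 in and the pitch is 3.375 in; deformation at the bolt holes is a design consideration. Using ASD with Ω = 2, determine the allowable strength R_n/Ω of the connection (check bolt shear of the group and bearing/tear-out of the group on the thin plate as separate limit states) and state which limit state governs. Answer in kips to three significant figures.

61.2 kips (bearing governs)

Bolt shear: A_b = π·0.875²/4 = 0.6013 in²; R_n = 84 × 0.6013 × 4 × 2 = 404.1 kips → 404.1 / 2 = 202 kips.
Bearing (1.2 l_c t F_u ≤ 2.4 d t F_u): upper limit = 2.4·0.875·0.25·65 = 34.12 kips.
  Edge l_c = 1.5 − 0.9375/2 = 1.031 → r_n = 20.11 kips; interior l_c = 3.375 − 0.9375 = 2.438 → r_n = 34.12 kips.
  R_n,bearing = 1·20.11 + 3·34.12 = 122.5 kips → 122.5 / 2 = 61.2 kips.
Bearing governs: 61.2 kips.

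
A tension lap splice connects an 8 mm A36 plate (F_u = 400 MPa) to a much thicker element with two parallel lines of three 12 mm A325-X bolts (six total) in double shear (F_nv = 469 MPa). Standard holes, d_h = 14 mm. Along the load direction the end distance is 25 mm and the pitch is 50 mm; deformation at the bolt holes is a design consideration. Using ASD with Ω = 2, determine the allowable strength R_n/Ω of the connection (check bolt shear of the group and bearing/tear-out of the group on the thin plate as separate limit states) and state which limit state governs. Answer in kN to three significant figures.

Bolt shear: A_b = π·12²/4 = 113.1 mm²; R_n = 469 × 113.1 × 6 × 2 / 1000 = 636.5 kN → 636.5 / 2 = 318 kN.
Bearing (1.2 l_c t F_u ≤ 2.4 d t F_u): upper limit = 2.4·12·8·400 / 1000 = 92.16 kN.
  Edge l_c = 25 − 14/2 = 18 → r_n = 69.12 kN; interior l_c = 50 − 14 = 36 → r_n = 92.16 kN.
  R_n,bearing = 2·69.12 + 4·92.16 = 506.9 kN → 506.9 / 2 = 253 kN.
Bearing governs: 253 kN.

253 kN (bearing governs)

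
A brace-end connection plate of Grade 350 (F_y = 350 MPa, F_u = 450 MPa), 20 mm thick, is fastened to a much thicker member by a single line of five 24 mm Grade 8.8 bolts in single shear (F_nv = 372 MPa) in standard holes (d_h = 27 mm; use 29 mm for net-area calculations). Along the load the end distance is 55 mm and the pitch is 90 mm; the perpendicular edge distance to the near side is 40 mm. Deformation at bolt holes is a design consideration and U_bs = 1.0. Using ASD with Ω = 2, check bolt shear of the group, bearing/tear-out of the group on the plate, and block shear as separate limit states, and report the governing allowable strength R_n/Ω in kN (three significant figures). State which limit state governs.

421 kN (bolt shear governs)

Bolt shear: A_b = π·24²/4 = 452.4 mm²; R_n = 372 × 452.4 × 5 × 1 / 1000 = 841.4 kN → 841.4 / 2 = 421 kN.
Bearing: edge l_c = 41.5, r_n = 448.2 kN; interior l_c = 63, r_n = 518.4 kN; R_n = 448.2 + 4·518.4 = 2522 kN → 1260 kN.
Block shear: A_gv = 8300, A_nv = 5690, A_nt = 510 mm²; R_n = min(0.6F_uA_nv, 0.6F_yA_gv) + U_bs·F_u·A_nt = 1766 kN → 883 kN.
Bolt shear governs: 421 kN.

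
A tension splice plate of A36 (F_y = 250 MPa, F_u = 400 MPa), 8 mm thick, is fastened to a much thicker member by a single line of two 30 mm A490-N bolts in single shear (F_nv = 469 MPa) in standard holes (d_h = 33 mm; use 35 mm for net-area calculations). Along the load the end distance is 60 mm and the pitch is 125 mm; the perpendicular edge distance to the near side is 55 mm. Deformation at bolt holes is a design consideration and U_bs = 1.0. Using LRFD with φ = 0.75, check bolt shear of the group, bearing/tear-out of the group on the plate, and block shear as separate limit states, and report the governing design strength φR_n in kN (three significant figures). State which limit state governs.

256 kN (block shear governs)

Bolt shear: A_b = π·30²/4 = 706.9 mm²; R_n = 469 × 706.9 × 2 × 1 / 1000 = 663 kN → 0.75 × 663 = 497 kN.
Bearing: edge l_c = 43.5, r_n = 167 kN; interior l_c = 92, r_n = 230.4 kN; R_n = 167 + 1·230.4 = 397.4 kN → 298 kN.
Block shear: A_gv = 1480, A_nv = 1060, A_nt = 300 mm²; R_n = min(0.6F_uA_nv, 0.6F_yA_gv) + U_bs·F_u·A_nt = 342 kN → 256 kN.
Block shear governs: 256 kN.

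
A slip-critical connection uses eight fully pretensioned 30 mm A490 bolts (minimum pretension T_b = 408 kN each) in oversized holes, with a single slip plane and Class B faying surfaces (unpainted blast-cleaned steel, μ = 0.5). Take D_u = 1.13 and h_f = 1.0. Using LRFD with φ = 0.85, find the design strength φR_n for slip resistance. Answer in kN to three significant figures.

1570 kN

R_n = μ · D_u · h_f · T_b · n_s · n_b = 0.5 × 1.13 × 1.0 × 408 × 1 × 8 = 1844 kN.
Design strength φR_n = 0.85 × 1844 = 1570 kN.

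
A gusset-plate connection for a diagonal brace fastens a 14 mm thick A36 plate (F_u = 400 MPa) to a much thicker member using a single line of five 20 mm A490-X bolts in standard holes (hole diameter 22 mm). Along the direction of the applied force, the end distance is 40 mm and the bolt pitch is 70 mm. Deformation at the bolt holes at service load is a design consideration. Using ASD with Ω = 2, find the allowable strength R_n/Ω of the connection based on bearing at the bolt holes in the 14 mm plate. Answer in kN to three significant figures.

635 kN

Per bolt r_n = 1.2 l_c t F_u ≤ 2.4 d t F_u; upper limit = 2.4 × 20 × 14 × 400 / 1000 = 268.8 kN.
Edge bolt: l_c = 40 − 22/2 = 29 mm → 1.2 × 29 × 14 × 400 / 1000 = 194.9 → r_n = 194.9 kN.
Interior bolts: l_c = 70 − 22 = 48 mm → 1.2 × 48 × 14 × 400 / 1000 = 322.6 → r_n = 268.8 kN.
R_n = 1 × 194.9 + 4 × 268.8 = 1270 kN.
Allowable strength R_n/Ω = 1270 / 2 = 635 kN.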